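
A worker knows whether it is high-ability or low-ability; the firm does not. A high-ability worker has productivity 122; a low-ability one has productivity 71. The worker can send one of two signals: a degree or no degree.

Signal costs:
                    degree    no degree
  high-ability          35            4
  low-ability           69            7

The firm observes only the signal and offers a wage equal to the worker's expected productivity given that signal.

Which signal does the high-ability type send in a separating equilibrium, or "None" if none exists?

degree

Try high-ability → degree, low-ability → no degree:
  If types separate, degree earns payment 122 and no degree earns 71.
  High-ability: degree gives 122 − 35 = 87; no degree gives 71 − 4 = 67. No deviation. ✓
  Low-ability: no degree gives 71 − 7 = 64; degree gives 122 − 69 = 53. No deviation. ✓
Both hold — the high-ability type sends degree.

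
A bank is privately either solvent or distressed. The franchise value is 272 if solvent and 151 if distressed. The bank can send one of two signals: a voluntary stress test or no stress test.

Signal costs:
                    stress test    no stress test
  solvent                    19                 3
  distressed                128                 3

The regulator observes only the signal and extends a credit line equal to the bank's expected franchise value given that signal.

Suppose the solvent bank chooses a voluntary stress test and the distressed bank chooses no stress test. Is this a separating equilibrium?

Yes

If types separate, stress test earns payment 272 and no stress test earns 151.
Solvent: stress test gives 272 − 19 = 253; no stress test gives 151 − 3 = 148. No deviation. ✓
Distressed: no stress test gives 151 − 3 = 148; stress test gives 272 − 128 = 144. No deviation. ✓
Neither type gains from mimicking the other.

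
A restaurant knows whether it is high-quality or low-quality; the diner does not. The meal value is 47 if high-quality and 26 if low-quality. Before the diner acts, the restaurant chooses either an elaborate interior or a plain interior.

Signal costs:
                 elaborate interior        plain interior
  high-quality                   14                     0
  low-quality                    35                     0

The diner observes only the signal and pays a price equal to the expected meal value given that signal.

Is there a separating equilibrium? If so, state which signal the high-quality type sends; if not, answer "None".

elaborate interior

Try high-quality → elaborate interior, low-quality → plain interior:
  If types separate, elaborate interior earns payment 47 and plain interior earns 26.
  High-quality: elaborate interior gives 47 − 14 = 33; plain interior gives 26 − 0 = 26. No deviation. ✓
  Low-quality: plain interior gives 26 − 0 = 26; elaborate interior gives 47 − 35 = 12. No deviation. ✓
Both hold — the high-quality type sends elaborate interior.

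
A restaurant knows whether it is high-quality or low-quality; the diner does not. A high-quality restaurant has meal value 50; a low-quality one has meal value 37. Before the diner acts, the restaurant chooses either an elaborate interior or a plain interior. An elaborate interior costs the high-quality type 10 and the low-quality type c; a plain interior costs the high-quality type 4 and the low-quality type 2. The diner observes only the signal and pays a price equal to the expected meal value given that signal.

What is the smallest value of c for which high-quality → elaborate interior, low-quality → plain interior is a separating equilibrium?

Under separation: elaborate interior → high-quality (pays 50); plain interior → low-quality (pays 37).
High-quality: 50 − 10 = 40 ≥ 37 − 4 = 33. Holds regardless of c. ✓
Low-quality: 37 − 2 ≥ 50 − c, so c ≥ 50 − 35 = 15.

15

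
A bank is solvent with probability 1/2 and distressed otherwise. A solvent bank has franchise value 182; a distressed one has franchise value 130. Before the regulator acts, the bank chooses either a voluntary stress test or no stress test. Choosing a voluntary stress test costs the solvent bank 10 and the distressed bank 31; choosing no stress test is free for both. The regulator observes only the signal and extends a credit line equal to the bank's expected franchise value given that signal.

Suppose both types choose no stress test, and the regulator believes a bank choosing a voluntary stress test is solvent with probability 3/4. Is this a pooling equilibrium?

No

On the equilibrium path (no stress test) the regulator holds the prior 1/2 and pays 1/2·182 + 1/2·130 = 156. Off-path (stress test) belief 3/4 gives 3/4·182 + 1/4·130 = 169.
Solvent: no stress test gives 156 − 0 = 156; stress test gives 169 − 10 = 159. Deviates. ✗
Distressed: no stress test gives 156 − 0 = 156; stress test gives 169 − 31 = 138. Stays. ✓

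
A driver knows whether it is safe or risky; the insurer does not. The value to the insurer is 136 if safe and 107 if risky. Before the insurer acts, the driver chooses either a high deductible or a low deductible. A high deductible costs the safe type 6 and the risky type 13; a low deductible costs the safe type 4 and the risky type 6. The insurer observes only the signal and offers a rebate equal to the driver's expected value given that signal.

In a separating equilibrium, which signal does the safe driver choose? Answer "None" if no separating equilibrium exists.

Try safe → high deductible, risky → low deductible:
  If types separate, high deductible earns payment 136 and low deductible earns 107.
  Safe: high deductible gives 136 − 6 = 130; low deductible gives 107 − 4 = 103. No deviation. ✓
  Risky: low deductible gives 107 − 6 = 101; high deductible gives 136 − 13 = 123. Would deviate. ✗
Try safe → low deductible, risky → high deductible:
  If types separate, low deductible earns payment 136 and high deductible earns 107.
  Safe: low deductible gives 136 − 4 = 132; high deductible gives 107 − 6 = 101. No deviation. ✓
  Risky: high deductible gives 107 − 13 = 94; low deductible gives 136 − 6 = 130. Would deviate. ✗
Neither assignment is incentive-compatible.

None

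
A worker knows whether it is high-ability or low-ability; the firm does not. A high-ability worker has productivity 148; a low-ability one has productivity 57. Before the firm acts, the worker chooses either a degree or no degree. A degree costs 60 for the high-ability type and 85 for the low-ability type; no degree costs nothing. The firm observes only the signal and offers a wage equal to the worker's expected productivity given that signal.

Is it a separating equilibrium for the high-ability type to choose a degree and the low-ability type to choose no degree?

Under separation the firm infers type exactly: degree → high-ability (pays 148), no degree → low-ability (pays 57).
High-ability: degree gives 148 − 60 = 88; no degree gives 57 − 0 = 57. No deviation. ✓
Low-ability: no degree gives 57 − 0 = 57; degree gives 148 − 85 = 63. Would deviate. ✗

No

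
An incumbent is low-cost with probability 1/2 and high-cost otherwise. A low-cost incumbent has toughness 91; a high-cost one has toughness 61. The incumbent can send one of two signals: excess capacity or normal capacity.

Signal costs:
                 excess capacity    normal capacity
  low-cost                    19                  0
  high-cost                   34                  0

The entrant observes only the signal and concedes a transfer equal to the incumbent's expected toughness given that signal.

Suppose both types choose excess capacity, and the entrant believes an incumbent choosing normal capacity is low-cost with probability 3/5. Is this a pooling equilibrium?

No

On the equilibrium path (excess capacity) the entrant holds the prior 1/2 and pays 1/2·91 + 1/2·61 = 76. Off-path (normal capacity) belief 3/5 gives 3/5·91 + 2/5·61 = 79.
Low-cost: excess capacity gives 76 − 19 = 57; normal capacity gives 79 − 0 = 79. Deviates. ✗
High-cost: excess capacity gives 76 − 34 = 42; normal capacity gives 79 − 0 = 79. Deviates. ✗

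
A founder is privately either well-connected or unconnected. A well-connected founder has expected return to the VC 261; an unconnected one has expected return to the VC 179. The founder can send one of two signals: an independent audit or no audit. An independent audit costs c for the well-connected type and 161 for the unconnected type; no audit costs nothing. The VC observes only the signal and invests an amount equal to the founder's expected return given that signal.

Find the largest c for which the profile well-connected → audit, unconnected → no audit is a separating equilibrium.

82

Under separation: audit → well-connected (pays 261); no audit → unconnected (pays 179).
Unconnected: 179 − 0 = 179 ≥ 261 − 161 = 100. Holds regardless of c. ✓
Well-connected: 261 − c ≥ 179 − 0, so c ≤ 261 − 179 = 82.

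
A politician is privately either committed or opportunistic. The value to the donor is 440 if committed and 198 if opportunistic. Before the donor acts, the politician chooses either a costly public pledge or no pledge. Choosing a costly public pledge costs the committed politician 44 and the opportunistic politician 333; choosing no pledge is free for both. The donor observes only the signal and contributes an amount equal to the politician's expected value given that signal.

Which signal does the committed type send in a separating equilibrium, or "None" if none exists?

pledge

Try committed → pledge, opportunistic → no pledge:
  If types separate, pledge earns payment 440 and no pledge earns 198.
  Committed: pledge gives 440 − 44 = 396; no pledge gives 198 − 0 = 198. No deviation. ✓
  Opportunistic: no pledge gives 198 − 0 = 198; pledge gives 440 − 333 = 107. No deviation. ✓
Both hold — the committed type sends pledge.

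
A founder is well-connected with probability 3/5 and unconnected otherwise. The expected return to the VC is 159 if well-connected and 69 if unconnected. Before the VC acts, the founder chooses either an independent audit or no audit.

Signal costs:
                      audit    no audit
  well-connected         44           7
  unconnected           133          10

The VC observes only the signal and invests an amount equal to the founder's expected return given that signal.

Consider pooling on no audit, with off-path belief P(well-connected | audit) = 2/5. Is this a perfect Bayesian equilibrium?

At the pooled signal (no audit) the VC holds the prior 3/5 and pays 3/5·159 + 2/5·69 = 123. Off-path (audit) belief 2/5 gives 2/5·159 + 3/5·69 = 105.
Well-connected: no audit gives 123 − 7 = 116; audit gives 105 − 44 = 61. Stays. ✓
Unconnected: no audit gives 123 − 10 = 113; audit gives 105 − 133 = -28. Stays. ✓

Yes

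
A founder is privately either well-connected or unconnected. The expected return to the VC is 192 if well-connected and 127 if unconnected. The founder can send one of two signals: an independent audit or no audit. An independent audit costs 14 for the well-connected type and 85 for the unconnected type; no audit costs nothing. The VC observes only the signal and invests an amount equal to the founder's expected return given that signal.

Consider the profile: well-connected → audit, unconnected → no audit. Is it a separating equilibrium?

Under separation the VC infers type exactly: audit → well-connected (pays 192), no audit → unconnected (pays 127).
Well-connected: audit gives 192 − 14 = 178; no audit gives 127 − 0 = 127. No deviation. ✓
Unconnected: no audit gives 127 − 0 = 127; audit gives 192 − 85 = 107. No deviation. ✓
Both incentive constraints hold.

Yes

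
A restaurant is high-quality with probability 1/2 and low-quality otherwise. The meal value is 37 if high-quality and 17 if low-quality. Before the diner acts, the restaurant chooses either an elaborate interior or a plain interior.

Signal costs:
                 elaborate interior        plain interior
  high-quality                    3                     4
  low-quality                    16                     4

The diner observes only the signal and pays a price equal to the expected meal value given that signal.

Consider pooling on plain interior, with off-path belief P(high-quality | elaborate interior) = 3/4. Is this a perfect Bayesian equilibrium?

On the equilibrium path (plain interior) the diner holds the prior 1/2 and pays 1/2·37 + 1/2·17 = 27. Off-path (elaborate interior) belief 3/4 gives 3/4·37 + 1/4·17 = 32.
High-quality: plain interior gives 27 − 4 = 23; elaborate interior gives 32 − 3 = 29. Deviates. ✗
Low-quality: plain interior gives 27 − 4 = 23; elaborate interior gives 32 − 16 = 16. Stays. ✓

No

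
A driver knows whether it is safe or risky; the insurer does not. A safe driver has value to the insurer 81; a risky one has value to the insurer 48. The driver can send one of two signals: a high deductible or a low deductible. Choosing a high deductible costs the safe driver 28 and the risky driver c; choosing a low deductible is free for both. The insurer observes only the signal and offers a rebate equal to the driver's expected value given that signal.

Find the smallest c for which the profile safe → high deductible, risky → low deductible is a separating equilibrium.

33

Under separation: high deductible → safe (pays 81); low deductible → risky (pays 48).
Safe: 81 − 28 = 53 ≥ 48 − 0 = 48. Holds regardless of c. ✓
Risky: 48 − 0 ≥ 81 − c, so c ≥ 81 − 48 = 33.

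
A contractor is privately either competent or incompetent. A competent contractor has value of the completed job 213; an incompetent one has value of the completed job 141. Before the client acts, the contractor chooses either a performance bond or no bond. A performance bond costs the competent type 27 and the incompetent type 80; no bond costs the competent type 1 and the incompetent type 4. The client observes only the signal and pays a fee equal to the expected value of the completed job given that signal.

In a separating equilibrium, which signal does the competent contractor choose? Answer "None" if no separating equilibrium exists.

Try competent → bond, incompetent → no bond:
  Under separation the client infers type exactly: bond → competent (pays 213), no bond → incompetent (pays 141).
  Competent: bond gives 213 − 27 = 186; no bond gives 141 − 1 = 140. No deviation. ✓
  Incompetent: no bond gives 141 − 4 = 137; bond gives 213 − 80 = 133. No deviation. ✓
Both hold — the competent type sends bond.

bond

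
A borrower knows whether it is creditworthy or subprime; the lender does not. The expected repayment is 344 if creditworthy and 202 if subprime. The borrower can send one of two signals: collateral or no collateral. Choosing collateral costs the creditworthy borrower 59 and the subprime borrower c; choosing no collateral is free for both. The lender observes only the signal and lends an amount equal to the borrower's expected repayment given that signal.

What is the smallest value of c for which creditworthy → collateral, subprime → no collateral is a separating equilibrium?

142

Under separation: collateral → creditworthy (pays 344); no collateral → subprime (pays 202).
Creditworthy: 344 − 59 = 285 ≥ 202 − 0 = 202. Holds regardless of c. ✓
Subprime: 202 − 0 ≥ 344 − c, so c ≥ 344 − 202 = 142.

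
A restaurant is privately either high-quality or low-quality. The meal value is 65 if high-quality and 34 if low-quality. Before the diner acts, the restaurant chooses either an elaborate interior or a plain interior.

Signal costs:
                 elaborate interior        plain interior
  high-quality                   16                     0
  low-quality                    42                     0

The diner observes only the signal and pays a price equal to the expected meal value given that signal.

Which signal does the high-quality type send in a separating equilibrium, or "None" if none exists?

Try high-quality → elaborate interior, low-quality → plain interior:
  Under separation the diner infers type exactly: elaborate interior → high-quality (pays 65), plain interior → low-quality (pays 34).
  High-quality: elaborate interior gives 65 − 16 = 49; plain interior gives 34 − 0 = 34. No deviation. ✓
  Low-quality: plain interior gives 34 − 0 = 34; elaborate interior gives 65 − 42 = 23. No deviation. ✓
Both hold — the high-quality type sends elaborate interior.

elaborate interior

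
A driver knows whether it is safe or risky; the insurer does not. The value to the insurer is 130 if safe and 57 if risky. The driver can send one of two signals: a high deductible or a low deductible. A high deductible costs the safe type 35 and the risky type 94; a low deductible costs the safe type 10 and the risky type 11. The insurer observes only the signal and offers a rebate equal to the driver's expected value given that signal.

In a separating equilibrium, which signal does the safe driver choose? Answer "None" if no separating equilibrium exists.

Try safe → high deductible, risky → low deductible:
  If types separate, high deductible earns payment 130 and low deductible earns 57.
  Safe: high deductible gives 130 − 35 = 95; low deductible gives 57 − 10 = 47. No deviation. ✓
  Risky: low deductible gives 57 − 11 = 46; high deductible gives 130 − 94 = 36. No deviation. ✓
Both hold — the safe type sends high deductible.

high deductible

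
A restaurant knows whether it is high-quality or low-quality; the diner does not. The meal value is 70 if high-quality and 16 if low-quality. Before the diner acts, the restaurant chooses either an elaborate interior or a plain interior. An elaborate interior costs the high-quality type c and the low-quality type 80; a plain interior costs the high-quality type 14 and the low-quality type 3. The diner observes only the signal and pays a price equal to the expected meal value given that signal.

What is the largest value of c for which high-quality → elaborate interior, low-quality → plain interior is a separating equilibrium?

68

Under separation: elaborate interior → high-quality (pays 70); plain interior → low-quality (pays 16).
Low-quality: 16 − 3 = 13 ≥ 70 − 80 = -10. Holds regardless of c. ✓
High-quality: 70 − c ≥ 16 − 14, so c ≤ 70 − 2 = 68.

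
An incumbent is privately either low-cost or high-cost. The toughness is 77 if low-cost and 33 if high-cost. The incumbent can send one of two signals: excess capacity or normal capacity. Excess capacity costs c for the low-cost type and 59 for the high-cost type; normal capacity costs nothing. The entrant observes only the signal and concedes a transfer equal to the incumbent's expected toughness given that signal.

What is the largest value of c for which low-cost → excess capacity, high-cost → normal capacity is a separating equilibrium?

44

Under separation: excess capacity → low-cost (pays 77); normal capacity → high-cost (pays 33).
High-cost: 33 − 0 = 33 ≥ 77 − 59 = 18. Holds regardless of c. ✓
Low-cost: 77 − c ≥ 33 − 0, so c ≤ 77 − 33 = 44.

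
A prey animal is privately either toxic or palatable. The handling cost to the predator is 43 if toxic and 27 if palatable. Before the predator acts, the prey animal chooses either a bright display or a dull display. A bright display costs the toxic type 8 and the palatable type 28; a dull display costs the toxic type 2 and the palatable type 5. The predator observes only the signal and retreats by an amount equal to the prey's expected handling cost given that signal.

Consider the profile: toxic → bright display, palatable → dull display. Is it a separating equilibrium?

Yes

If types separate, bright display earns payment 43 and dull display earns 27.
Toxic: bright display gives 43 − 8 = 35; dull display gives 27 − 2 = 25. No deviation. ✓
Palatable: dull display gives 27 − 5 = 22; bright display gives 43 − 28 = 15. No deviation. ✓
Neither type gains from mimicking the other.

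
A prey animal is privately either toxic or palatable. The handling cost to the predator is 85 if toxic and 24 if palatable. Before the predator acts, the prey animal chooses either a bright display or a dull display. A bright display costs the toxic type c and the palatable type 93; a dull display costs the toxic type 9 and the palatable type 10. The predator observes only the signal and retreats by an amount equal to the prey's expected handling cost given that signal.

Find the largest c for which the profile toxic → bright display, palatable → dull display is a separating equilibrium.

70

Under separation: bright display → toxic (pays 85); dull display → palatable (pays 24).
Palatable: 24 − 10 = 14 ≥ 85 − 93 = -8. Holds regardless of c. ✓
Toxic: 85 − c ≥ 24 − 9, so c ≤ 85 − 15 = 70.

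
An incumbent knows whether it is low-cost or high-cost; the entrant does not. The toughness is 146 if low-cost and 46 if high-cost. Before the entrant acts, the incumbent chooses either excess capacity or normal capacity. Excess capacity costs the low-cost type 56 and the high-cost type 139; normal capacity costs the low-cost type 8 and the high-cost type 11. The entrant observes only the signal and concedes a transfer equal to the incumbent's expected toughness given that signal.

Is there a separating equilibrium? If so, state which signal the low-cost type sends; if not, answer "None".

Try low-cost → excess capacity, high-cost → normal capacity:
  Under separation the entrant infers type exactly: excess capacity → low-cost (pays 146), normal capacity → high-cost (pays 46).
  Low-cost: excess capacity gives 146 − 56 = 90; normal capacity gives 46 − 8 = 38. No deviation. ✓
  High-cost: normal capacity gives 46 − 11 = 35; excess capacity gives 146 − 139 = 7. No deviation. ✓
Both hold — the low-cost type sends excess capacity.

excess capacity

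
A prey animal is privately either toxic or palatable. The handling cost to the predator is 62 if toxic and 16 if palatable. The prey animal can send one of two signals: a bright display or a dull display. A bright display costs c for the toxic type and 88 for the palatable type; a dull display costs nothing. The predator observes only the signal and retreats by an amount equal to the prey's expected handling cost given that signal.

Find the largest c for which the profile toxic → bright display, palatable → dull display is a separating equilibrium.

46

Under separation: bright display → toxic (pays 62); dull display → palatable (pays 16).
Palatable: 16 − 0 = 16 ≥ 62 − 88 = -26. Holds regardless of c. ✓
Toxic: 62 − c ≥ 16 − 0, so c ≤ 62 − 16 = 46.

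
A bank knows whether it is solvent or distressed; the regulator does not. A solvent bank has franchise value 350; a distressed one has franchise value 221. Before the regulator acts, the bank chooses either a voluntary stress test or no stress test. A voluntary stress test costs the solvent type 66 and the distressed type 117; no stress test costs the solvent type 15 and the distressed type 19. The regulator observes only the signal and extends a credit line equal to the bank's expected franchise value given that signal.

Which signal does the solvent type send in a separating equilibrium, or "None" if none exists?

None

Try solvent → stress test, distressed → no stress test:
  If types separate, stress test earns payment 350 and no stress test earns 221.
  Solvent: stress test gives 350 − 66 = 284; no stress test gives 221 − 15 = 206. No deviation. ✓
  Distressed: no stress test gives 221 − 19 = 202; stress test gives 350 − 117 = 233. Would deviate. ✗
Try solvent → no stress test, distressed → stress test:
  If types separate, no stress test earns payment 350 and stress test earns 221.
  Solvent: no stress test gives 350 − 15 = 335; stress test gives 221 − 66 = 155. No deviation. ✓
  Distressed: stress test gives 221 − 117 = 104; no stress test gives 350 − 19 = 331. Would deviate. ✗
Neither assignment is incentive-compatible.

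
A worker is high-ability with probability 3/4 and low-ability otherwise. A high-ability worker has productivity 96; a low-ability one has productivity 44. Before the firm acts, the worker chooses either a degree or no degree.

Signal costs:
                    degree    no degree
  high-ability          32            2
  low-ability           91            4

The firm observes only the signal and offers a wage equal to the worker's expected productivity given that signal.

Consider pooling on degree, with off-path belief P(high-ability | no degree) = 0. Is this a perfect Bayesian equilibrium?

No

At the pooled signal (degree) the firm holds the prior 3/4 and pays 3/4·96 + 1/4·44 = 83. Off-path (no degree) belief 0 gives 0·96 + 1·44 = 44.
High-ability: degree gives 83 − 32 = 51; no degree gives 44 − 2 = 42. Stays. ✓
Low-ability: degree gives 83 − 91 = -8; no degree gives 44 − 4 = 40. Deviates. ✗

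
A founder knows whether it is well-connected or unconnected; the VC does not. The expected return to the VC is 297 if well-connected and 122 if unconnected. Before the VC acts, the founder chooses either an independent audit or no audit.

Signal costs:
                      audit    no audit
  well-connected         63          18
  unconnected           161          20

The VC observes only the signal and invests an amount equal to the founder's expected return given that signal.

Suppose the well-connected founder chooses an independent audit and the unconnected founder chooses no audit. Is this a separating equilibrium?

If types separate, audit earns payment 297 and no audit earns 122.
Well-connected: audit gives 297 − 63 = 234; no audit gives 122 − 18 = 104. No deviation. ✓
Unconnected: no audit gives 122 − 20 = 102; audit gives 297 − 161 = 136. Would deviate. ✗

No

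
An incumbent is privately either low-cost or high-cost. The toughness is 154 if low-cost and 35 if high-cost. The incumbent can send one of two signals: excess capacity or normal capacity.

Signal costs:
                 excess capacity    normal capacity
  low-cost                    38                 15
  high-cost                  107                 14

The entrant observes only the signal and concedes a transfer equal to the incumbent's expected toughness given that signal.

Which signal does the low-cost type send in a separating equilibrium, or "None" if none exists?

None

Try low-cost → excess capacity, high-cost → normal capacity:
  If types separate, excess capacity earns payment 154 and normal capacity earns 35.
  Low-cost: excess capacity gives 154 − 38 = 116; normal capacity gives 35 − 15 = 20. No deviation. ✓
  High-cost: normal capacity gives 35 − 14 = 21; excess capacity gives 154 − 107 = 47. Would deviate. ✗
Try low-cost → normal capacity, high-cost → excess capacity:
  If types separate, normal capacity earns payment 154 and excess capacity earns 35.
  Low-cost: normal capacity gives 154 − 15 = 139; excess capacity gives 35 − 38 = -3. No deviation. ✓
  High-cost: excess capacity gives 35 − 107 = -72; normal capacity gives 154 − 14 = 140. Would deviate. ✗
Neither assignment is incentive-compatible.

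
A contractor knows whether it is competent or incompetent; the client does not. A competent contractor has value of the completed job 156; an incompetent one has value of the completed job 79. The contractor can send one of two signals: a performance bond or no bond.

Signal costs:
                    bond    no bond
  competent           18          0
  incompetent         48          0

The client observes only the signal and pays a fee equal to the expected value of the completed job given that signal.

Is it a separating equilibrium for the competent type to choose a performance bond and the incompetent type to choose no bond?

No

Under separation the client infers type exactly: bond → competent (pays 156), no bond → incompetent (pays 79).
Competent: bond gives 156 − 18 = 138; no bond gives 79 − 0 = 79. No deviation. ✓
Incompetent: no bond gives 79 − 0 = 79; bond gives 156 − 48 = 108. Would deviate. ✗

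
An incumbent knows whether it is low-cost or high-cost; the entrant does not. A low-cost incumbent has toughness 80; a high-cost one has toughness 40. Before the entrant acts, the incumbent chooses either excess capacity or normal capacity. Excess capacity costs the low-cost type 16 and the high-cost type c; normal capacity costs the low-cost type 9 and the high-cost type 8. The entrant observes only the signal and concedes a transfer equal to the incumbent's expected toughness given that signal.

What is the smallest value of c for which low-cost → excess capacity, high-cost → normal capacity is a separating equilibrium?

48

Under separation: excess capacity → low-cost (pays 80); normal capacity → high-cost (pays 40).
Low-cost: 80 − 16 = 64 ≥ 40 − 9 = 31. Holds regardless of c. ✓
High-cost: 40 − 8 ≥ 80 − c, so c ≥ 80 − 32 = 48.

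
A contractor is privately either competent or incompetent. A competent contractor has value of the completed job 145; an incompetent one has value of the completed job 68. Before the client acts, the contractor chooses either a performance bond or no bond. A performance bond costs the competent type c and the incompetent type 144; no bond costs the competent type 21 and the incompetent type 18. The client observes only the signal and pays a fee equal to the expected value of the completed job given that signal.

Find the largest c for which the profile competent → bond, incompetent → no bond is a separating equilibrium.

98

Under separation: bond → competent (pays 145); no bond → incompetent (pays 68).
Incompetent: 68 − 18 = 50 ≥ 145 − 144 = 1. Holds regardless of c. ✓
Competent: 145 − c ≥ 68 − 21, so c ≤ 145 − 47 = 98.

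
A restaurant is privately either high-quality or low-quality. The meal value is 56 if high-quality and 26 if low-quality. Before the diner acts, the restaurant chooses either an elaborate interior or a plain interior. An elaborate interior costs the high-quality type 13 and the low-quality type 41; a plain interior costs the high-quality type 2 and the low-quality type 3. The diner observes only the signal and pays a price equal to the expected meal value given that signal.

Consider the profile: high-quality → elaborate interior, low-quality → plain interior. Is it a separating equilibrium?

Yes

If types separate, elaborate interior earns payment 56 and plain interior earns 26.
High-quality: elaborate interior gives 56 − 13 = 43; plain interior gives 26 − 2 = 24. No deviation. ✓
Low-quality: plain interior gives 26 − 3 = 23; elaborate interior gives 56 − 41 = 15. No deviation. ✓
Neither type gains from mimicking the other.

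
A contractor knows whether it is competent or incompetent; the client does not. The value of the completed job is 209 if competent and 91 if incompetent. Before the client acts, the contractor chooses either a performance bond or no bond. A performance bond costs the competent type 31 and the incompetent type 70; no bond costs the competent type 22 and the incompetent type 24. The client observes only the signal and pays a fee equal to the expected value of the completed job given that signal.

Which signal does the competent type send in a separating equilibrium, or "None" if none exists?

None

Try competent → bond, incompetent → no bond:
  Under separation the client infers type exactly: bond → competent (pays 209), no bond → incompetent (pays 91).
  Competent: bond gives 209 − 31 = 178; no bond gives 91 − 22 = 69. No deviation. ✓
  Incompetent: no bond gives 91 − 24 = 67; bond gives 209 − 70 = 139. Would deviate. ✗
Try competent → no bond, incompetent → bond:
  Under separation the client infers type exactly: no bond → competent (pays 209), bond → incompetent (pays 91).
  Competent: no bond gives 209 − 22 = 187; bond gives 91 − 31 = 60. No deviation. ✓
  Incompetent: bond gives 91 − 70 = 21; no bond gives 209 − 24 = 185. Would deviate. ✗
Neither assignment is incentive-compatible.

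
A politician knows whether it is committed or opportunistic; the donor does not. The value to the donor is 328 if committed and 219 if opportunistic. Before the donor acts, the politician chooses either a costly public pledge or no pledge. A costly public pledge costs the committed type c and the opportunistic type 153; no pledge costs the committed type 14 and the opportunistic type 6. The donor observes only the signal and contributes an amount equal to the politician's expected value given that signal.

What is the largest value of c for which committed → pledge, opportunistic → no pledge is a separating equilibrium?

123

Under separation: pledge → committed (pays 328); no pledge → opportunistic (pays 219).
Opportunistic: 219 − 6 = 213 ≥ 328 − 153 = 175. Holds regardless of c. ✓
Committed: 328 − c ≥ 219 − 14, so c ≤ 328 − 205 = 123.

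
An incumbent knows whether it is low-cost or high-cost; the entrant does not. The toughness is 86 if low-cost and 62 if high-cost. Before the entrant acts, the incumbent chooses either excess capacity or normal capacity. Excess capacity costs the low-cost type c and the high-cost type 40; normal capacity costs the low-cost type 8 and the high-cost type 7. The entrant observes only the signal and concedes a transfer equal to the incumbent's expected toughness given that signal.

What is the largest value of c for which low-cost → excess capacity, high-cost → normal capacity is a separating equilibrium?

Under separation: excess capacity → low-cost (pays 86); normal capacity → high-cost (pays 62).
High-cost: 62 − 7 = 55 ≥ 86 − 40 = 46. Holds regardless of c. ✓
Low-cost: 86 − c ≥ 62 − 8, so c ≤ 86 − 54 = 32.

32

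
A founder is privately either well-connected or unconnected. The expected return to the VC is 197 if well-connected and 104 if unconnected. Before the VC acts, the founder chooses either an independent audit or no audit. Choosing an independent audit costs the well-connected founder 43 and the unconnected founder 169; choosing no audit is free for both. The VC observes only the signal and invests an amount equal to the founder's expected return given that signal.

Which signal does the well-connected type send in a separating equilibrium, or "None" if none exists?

Try well-connected → audit, unconnected → no audit:
  If types separate, audit earns payment 197 and no audit earns 104.
  Well-connected: audit gives 197 − 43 = 154; no audit gives 104 − 0 = 104. No deviation. ✓
  Unconnected: no audit gives 104 − 0 = 104; audit gives 197 − 169 = 28. No deviation. ✓
Both hold — the well-connected type sends audit.

audit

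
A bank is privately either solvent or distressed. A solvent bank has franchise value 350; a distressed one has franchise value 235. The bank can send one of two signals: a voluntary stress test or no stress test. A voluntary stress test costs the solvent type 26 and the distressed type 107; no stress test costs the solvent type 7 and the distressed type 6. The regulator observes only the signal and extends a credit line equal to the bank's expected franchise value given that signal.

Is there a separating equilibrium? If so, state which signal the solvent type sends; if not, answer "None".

Try solvent → stress test, distressed → no stress test:
  If types separate, stress test earns payment 350 and no stress test earns 235.
  Solvent: stress test gives 350 − 26 = 324; no stress test gives 235 − 7 = 228. No deviation. ✓
  Distressed: no stress test gives 235 − 6 = 229; stress test gives 350 − 107 = 243. Would deviate. ✗
Try solvent → no stress test, distressed → stress test:
  If types separate, no stress test earns payment 350 and stress test earns 235.
  Solvent: no stress test gives 350 − 7 = 343; stress test gives 235 − 26 = 209. No deviation. ✓
  Distressed: stress test gives 235 − 107 = 128; no stress test gives 350 − 6 = 344. Would deviate. ✗
Neither assignment is incentive-compatible.

None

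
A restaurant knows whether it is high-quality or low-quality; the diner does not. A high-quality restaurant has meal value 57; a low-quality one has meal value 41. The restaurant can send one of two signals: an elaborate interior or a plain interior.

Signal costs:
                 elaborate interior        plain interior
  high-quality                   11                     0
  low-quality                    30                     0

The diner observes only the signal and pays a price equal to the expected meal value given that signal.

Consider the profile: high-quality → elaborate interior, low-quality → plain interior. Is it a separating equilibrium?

Under separation the diner infers type exactly: elaborate interior → high-quality (pays 57), plain interior → low-quality (pays 41).
High-quality: elaborate interior gives 57 − 11 = 46; plain interior gives 41 − 0 = 41. No deviation. ✓
Low-quality: plain interior gives 41 − 0 = 41; elaborate interior gives 57 − 30 = 27. No deviation. ✓
Neither type gains from mimicking the other.

Yes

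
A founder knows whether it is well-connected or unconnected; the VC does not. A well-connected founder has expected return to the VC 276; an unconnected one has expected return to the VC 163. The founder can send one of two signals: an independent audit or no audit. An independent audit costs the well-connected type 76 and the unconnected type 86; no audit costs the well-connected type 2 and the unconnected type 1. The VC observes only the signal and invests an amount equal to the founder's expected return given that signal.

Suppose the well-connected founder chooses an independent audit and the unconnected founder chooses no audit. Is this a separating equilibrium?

If types separate, audit earns payment 276 and no audit earns 163.
Well-connected: audit gives 276 − 76 = 200; no audit gives 163 − 2 = 161. No deviation. ✓
Unconnected: no audit gives 163 − 1 = 162; audit gives 276 − 86 = 190. Would deviate. ✗

No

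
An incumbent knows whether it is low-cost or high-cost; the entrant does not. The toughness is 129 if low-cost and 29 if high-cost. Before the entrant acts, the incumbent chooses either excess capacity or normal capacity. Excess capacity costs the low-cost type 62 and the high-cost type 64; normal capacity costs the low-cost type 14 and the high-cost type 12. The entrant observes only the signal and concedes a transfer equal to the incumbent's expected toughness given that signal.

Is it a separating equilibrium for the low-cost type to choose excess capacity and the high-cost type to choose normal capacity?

No

Under separation the entrant infers type exactly: excess capacity → low-cost (pays 129), normal capacity → high-cost (pays 29).
Low-cost: excess capacity gives 129 − 62 = 67; normal capacity gives 29 − 14 = 15. No deviation. ✓
High-cost: normal capacity gives 29 − 12 = 17; excess capacity gives 129 − 64 = 65. Would deviate. ✗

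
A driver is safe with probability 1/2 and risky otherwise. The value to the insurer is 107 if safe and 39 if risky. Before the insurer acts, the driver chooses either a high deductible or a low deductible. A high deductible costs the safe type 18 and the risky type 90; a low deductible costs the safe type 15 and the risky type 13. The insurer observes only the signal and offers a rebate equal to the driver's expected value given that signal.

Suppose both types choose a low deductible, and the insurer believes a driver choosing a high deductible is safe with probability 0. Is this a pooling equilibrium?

At the pooled signal (low deductible) the insurer holds the prior 1/2 and pays 1/2·107 + 1/2·39 = 73. Off-path (high deductible) belief 0 gives 0·107 + 1·39 = 39.
Safe: low deductible gives 73 − 15 = 58; high deductible gives 39 − 18 = 21. Stays. ✓
Risky: low deductible gives 73 − 13 = 60; high deductible gives 39 − 90 = -51. Stays. ✓

Yes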